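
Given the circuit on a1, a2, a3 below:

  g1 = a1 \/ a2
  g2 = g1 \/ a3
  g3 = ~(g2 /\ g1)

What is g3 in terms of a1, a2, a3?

~(((a1 \/ a2) \/ a3) /\ (a1 \/ a2))

g1 = a1 \/ a2
g2 = g1 \/ a3 = (a1 \/ a2) \/ a3
g3 = ~(g2 /\ g1) = ~(((a1 \/ a2) \/ a3) /\ (a1 \/ a2))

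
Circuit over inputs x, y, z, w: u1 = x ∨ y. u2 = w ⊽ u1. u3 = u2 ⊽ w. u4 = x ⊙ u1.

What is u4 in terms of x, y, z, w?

x ⊙ (x ∨ y)

u1 = x ∨ y
u4 = x ⊙ u1 = x ⊙ (x ∨ y)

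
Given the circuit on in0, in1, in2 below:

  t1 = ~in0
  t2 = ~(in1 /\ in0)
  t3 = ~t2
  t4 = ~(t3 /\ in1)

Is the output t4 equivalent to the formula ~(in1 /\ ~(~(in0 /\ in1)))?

Yes

t2 = ~(in1 /\ in0)
t3 = ~t2 = ~(~(in1 /\ in0))
t4 = ~(t3 /\ in1) = ~(~(~(in1 /\ in0)) /\ in1)
At in0=1, in1=1, in2=0: circuit gives 0, formula gives 0.
At in0=0, in1=0, in2=0: circuit gives 1, formula gives 1.
Agrees on all 8 inputs.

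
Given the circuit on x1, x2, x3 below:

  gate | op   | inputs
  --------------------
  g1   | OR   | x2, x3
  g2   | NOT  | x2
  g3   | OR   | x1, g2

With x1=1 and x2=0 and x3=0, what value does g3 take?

1

g2 = NOT 0 = 1
g3 = 1 OR 1 = 1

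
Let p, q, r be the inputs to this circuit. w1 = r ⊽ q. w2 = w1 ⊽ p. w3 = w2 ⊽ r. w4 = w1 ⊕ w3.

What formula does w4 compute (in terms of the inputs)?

(r ⊽ q) ⊕ (((r ⊽ q) ⊽ p) ⊽ r)

w1 = r ⊽ q
w2 = w1 ⊽ p = (r ⊽ q) ⊽ p
w3 = w2 ⊽ r = ((r ⊽ q) ⊽ p) ⊽ r
w4 = w1 ⊕ w3 = (r ⊽ q) ⊕ (((r ⊽ q) ⊽ p) ⊽ r)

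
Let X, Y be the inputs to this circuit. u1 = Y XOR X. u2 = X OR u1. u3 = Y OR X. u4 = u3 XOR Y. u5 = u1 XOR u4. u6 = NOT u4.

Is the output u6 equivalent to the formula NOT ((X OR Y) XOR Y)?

Yes

u3 = Y OR X
u4 = u3 XOR Y = (Y OR X) XOR Y
u6 = NOT u4 = NOT ((Y OR X) XOR Y)
At X=1, Y=0: circuit gives 0, formula gives 0.
At X=0, Y=0: circuit gives 1, formula gives 1.
Agrees on all 4 inputs.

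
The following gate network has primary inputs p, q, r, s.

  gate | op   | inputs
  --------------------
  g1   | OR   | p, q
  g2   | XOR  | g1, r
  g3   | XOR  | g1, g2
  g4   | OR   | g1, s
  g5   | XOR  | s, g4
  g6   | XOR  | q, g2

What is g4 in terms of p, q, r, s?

g1 = p OR q
g4 = g1 OR s = (p OR q) OR s

(p OR q) OR s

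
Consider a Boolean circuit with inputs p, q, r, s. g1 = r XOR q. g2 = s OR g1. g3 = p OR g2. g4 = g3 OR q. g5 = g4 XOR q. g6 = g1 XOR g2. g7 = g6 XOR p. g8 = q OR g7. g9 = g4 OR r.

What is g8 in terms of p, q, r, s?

g1 = r XOR q
g2 = s OR g1 = s OR (r XOR q)
g6 = g1 XOR g2 = (r XOR q) XOR (s OR (r XOR q))
g7 = g6 XOR p = ((r XOR q) XOR (s OR (r XOR q))) XOR p
g8 = q OR g7 = q OR (((r XOR q) XOR (s OR (r XOR q))) XOR p)

q OR (((r XOR q) XOR (s OR (r XOR q))) XOR p)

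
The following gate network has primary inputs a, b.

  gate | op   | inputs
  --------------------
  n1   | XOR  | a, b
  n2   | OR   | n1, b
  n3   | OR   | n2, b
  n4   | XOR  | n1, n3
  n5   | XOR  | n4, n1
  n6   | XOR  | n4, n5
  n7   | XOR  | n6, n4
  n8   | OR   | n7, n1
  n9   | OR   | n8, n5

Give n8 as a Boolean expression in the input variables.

n1 = a XOR b
n2 = n1 OR b = (a XOR b) OR b
n3 = n2 OR b = ((a XOR b) OR b) OR b
n4 = n1 XOR n3 = (a XOR b) XOR (((a XOR b) OR b) OR b)
n5 = n4 XOR n1 = ((a XOR b) XOR (((a XOR b) OR b) OR b)) XOR (a XOR b)
n6 = n4 XOR n5 = ((a XOR b) XOR (((a XOR b) OR b) OR b)) XOR (((a XOR b) XOR (((a XOR b) OR b) OR b)) XOR (a XOR b))
n7 = n6 XOR n4 = (((a XOR b) XOR (((a XOR b) OR b) OR b)) XOR (((a XOR b) XOR (((a XOR b) OR b) OR b)) XOR (a XOR b))) XOR ((a XOR b) XOR (((a XOR b) OR b) OR b))
n8 = n7 OR n1 = ((((a XOR b) XOR (((a XOR b) OR b) OR b)) XOR (((a XOR b) XOR (((a XOR b) OR b) OR b)) XOR (a XOR b))) XOR ((a XOR b) XOR (((a XOR b) OR b) OR b))) OR (a XOR b)

((((a XOR b) XOR (((a XOR b) OR b) OR b)) XOR (((a XOR b) XOR (((a XOR b) OR b) OR b)) XOR (a XOR b))) XOR ((a XOR b) XOR (((a XOR b) OR b) OR b))) OR (a XOR b)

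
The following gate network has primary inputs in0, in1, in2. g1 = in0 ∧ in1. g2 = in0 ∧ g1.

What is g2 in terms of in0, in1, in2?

g1 = in0 ∧ in1
g2 = in0 ∧ g1 = in0 ∧ (in0 ∧ in1)

in0 ∧ (in0 ∧ in1)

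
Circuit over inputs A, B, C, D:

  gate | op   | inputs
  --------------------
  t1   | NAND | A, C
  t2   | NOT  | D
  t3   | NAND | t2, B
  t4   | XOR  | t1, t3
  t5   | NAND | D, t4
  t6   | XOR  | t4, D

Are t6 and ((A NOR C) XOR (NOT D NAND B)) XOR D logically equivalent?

No

t1 = A NAND C
t2 = NOT D
t3 = t2 NAND B = NOT D NAND B
t4 = t1 XOR t3 = (A NAND C) XOR (NOT D NAND B)
t6 = t4 XOR D = ((A NAND C) XOR (NOT D NAND B)) XOR D
At A=0, B=0, C=1, D=0: circuit gives 0, formula gives 1.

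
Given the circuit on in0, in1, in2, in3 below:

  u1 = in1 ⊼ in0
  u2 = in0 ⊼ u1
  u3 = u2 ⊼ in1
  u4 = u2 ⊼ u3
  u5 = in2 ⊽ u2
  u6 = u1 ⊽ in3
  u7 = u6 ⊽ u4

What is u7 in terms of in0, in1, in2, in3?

u1 = in1 ⊼ in0
u2 = in0 ⊼ u1 = in0 ⊼ (in1 ⊼ in0)
u3 = u2 ⊼ in1 = (in0 ⊼ (in1 ⊼ in0)) ⊼ in1
u4 = u2 ⊼ u3 = (in0 ⊼ (in1 ⊼ in0)) ⊼ ((in0 ⊼ (in1 ⊼ in0)) ⊼ in1)
u6 = u1 ⊽ in3 = (in1 ⊼ in0) ⊽ in3
u7 = u6 ⊽ u4 = ((in1 ⊼ in0) ⊽ in3) ⊽ ((in0 ⊼ (in1 ⊼ in0)) ⊼ ((in0 ⊼ (in1 ⊼ in0)) ⊼ in1))

((in1 ⊼ in0) ⊽ in3) ⊽ ((in0 ⊼ (in1 ⊼ in0)) ⊼ ((in0 ⊼ (in1 ⊼ in0)) ⊼ in1))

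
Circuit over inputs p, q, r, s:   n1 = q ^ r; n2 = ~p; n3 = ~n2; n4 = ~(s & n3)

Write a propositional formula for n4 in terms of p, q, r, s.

n2 = ~p
n3 = ~n2 = ~~p
n4 = ~(s & n3) = ~(s & ~~p)

~(s & ~~p)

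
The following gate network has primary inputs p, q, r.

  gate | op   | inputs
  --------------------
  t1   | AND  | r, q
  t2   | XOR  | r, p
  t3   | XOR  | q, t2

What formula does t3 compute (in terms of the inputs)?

t2 = r XOR p
t3 = q XOR t2 = q XOR (r XOR p)

q XOR (r XOR p)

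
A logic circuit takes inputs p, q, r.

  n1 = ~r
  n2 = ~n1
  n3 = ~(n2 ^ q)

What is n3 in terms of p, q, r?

n1 = ~r
n2 = ~n1 = ~~r
n3 = ~(n2 ^ q) = ~(~~r ^ q)

~(~~r ^ q)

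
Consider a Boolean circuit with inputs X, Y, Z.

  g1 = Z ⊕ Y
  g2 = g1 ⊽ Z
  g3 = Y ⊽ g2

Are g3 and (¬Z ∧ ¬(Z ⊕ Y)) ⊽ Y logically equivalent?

Yes

g1 = Z ⊕ Y
g2 = g1 ⊽ Z = (Z ⊕ Y) ⊽ Z
g3 = Y ⊽ g2 = Y ⊽ ((Z ⊕ Y) ⊽ Z)
At X=0, Y=0, Z=0: circuit gives 0, formula gives 0.
At X=0, Y=0, Z=1: circuit gives 1, formula gives 1.
Agrees on all 8 inputs.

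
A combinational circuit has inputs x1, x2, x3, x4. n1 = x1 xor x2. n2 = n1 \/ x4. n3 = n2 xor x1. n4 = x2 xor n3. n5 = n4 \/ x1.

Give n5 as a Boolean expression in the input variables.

(x2 xor (((x1 xor x2) \/ x4) xor x1)) \/ x1

n1 = x1 xor x2
n2 = n1 \/ x4 = (x1 xor x2) \/ x4
n3 = n2 xor x1 = ((x1 xor x2) \/ x4) xor x1
n4 = x2 xor n3 = x2 xor (((x1 xor x2) \/ x4) xor x1)
n5 = n4 \/ x1 = (x2 xor (((x1 xor x2) \/ x4) xor x1)) \/ x1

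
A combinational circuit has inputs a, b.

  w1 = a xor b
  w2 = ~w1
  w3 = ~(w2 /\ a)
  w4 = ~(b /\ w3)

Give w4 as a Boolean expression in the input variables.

~(b /\ (~(~(a xor b) /\ a)))

w1 = a xor b
w2 = ~w1 = ~(a xor b)
w3 = ~(w2 /\ a) = ~(~(a xor b) /\ a)
w4 = ~(b /\ w3) = ~(b /\ (~(~(a xor b) /\ a)))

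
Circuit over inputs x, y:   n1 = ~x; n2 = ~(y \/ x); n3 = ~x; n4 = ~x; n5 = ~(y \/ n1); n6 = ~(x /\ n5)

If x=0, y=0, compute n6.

1

n1 = ~0 = 1
n5 = ~(0 \/ 1) = 0
n6 = ~(0 /\ 0) = 1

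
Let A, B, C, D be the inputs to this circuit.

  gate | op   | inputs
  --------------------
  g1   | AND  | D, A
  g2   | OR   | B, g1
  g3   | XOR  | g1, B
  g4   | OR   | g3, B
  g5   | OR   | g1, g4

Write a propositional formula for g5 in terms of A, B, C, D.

g1 = D AND A
g3 = g1 XOR B = (D AND A) XOR B
g4 = g3 OR B = ((D AND A) XOR B) OR B
g5 = g1 OR g4 = (D AND A) OR (((D AND A) XOR B) OR B)

(D AND A) OR (((D AND A) XOR B) OR B)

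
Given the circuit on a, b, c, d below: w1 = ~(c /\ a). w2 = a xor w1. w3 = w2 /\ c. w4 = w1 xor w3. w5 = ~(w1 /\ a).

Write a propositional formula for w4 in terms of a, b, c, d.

(~(c /\ a)) xor ((a xor (~(c /\ a))) /\ c)

w1 = ~(c /\ a)
w2 = a xor w1 = a xor (~(c /\ a))
w3 = w2 /\ c = (a xor (~(c /\ a))) /\ c
w4 = w1 xor w3 = (~(c /\ a)) xor ((a xor (~(c /\ a))) /\ c)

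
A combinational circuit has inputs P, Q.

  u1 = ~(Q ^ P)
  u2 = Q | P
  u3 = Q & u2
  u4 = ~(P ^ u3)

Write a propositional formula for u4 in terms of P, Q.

~(P ^ (Q & (Q | P)))

u2 = Q | P
u3 = Q & u2 = Q & (Q | P)
u4 = ~(P ^ u3) = ~(P ^ (Q & (Q | P)))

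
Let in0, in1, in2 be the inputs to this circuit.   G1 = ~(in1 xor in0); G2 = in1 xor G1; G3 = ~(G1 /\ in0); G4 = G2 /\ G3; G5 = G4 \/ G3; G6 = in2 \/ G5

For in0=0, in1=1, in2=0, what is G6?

1

G1 = ~(1 xor 0) = 0
G2 = 1 xor 0 = 1
G3 = ~(0 /\ 0) = 1
G4 = 1 /\ 1 = 1
G5 = 1 \/ 1 = 1
G6 = 0 \/ 1 = 1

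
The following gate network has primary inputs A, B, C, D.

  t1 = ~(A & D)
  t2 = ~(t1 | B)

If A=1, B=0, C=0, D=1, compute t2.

1

t1 = ~(1 & 1) = 0
t2 = ~(0 | 0) = 1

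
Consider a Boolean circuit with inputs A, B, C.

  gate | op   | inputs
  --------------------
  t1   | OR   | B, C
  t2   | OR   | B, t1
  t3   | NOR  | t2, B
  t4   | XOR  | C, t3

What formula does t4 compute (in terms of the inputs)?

t1 = B OR C
t2 = B OR t1 = B OR (B OR C)
t3 = t2 NOR B = (B OR (B OR C)) NOR B
t4 = C XOR t3 = C XOR ((B OR (B OR C)) NOR B)

C XOR ((B OR (B OR C)) NOR B)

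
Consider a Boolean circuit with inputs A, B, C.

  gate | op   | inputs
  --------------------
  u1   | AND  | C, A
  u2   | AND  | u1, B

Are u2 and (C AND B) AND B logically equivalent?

No

u1 = C AND A
u2 = u1 AND B = (C AND A) AND B
At A=0, B=1, C=1: circuit gives 0, formula gives 1.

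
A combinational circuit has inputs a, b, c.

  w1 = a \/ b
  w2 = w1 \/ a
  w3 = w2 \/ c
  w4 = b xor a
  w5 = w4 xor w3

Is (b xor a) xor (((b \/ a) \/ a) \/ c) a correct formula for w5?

w1 = a \/ b
w2 = w1 \/ a = (a \/ b) \/ a
w3 = w2 \/ c = ((a \/ b) \/ a) \/ c
w4 = b xor a
w5 = w4 xor w3 = (b xor a) xor (((a \/ b) \/ a) \/ c)
At a=0, b=0, c=0: circuit gives 0, formula gives 0.
At a=0, b=0, c=1: circuit gives 1, formula gives 1.
Agrees on all 8 inputs.

Yes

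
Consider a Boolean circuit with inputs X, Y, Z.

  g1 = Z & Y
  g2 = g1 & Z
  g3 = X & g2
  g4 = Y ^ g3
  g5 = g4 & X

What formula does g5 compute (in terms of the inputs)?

(Y ^ (X & ((Z & Y) & Z))) & X

g1 = Z & Y
g2 = g1 & Z = (Z & Y) & Z
g3 = X & g2 = X & ((Z & Y) & Z)
g4 = Y ^ g3 = Y ^ (X & ((Z & Y) & Z))
g5 = g4 & X = (Y ^ (X & ((Z & Y) & Z))) & X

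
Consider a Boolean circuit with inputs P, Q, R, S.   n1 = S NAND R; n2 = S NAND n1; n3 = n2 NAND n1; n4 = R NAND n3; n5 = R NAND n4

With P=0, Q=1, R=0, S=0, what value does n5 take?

1

n1 = 0 NAND 0 = 1
n2 = 0 NAND 1 = 1
n3 = 1 NAND 1 = 0
n4 = 0 NAND 0 = 1
n5 = 0 NAND 1 = 1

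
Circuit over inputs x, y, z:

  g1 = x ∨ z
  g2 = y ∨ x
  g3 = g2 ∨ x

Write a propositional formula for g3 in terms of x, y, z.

g2 = y ∨ x
g3 = g2 ∨ x = (y ∨ x) ∨ x

(y ∨ x) ∨ x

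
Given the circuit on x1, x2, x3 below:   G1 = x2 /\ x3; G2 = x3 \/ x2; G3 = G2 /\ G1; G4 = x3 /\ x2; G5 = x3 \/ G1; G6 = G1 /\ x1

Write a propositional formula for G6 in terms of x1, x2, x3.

(x2 /\ x3) /\ x1

G1 = x2 /\ x3
G6 = G1 /\ x1 = (x2 /\ x3) /\ x1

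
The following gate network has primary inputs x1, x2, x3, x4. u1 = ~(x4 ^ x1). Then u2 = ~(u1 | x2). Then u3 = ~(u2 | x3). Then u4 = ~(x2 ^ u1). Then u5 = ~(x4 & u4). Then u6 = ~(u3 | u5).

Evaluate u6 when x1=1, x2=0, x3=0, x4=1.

0

u1 = ~(1 ^ 1) = 1
u2 = ~(1 | 0) = 0
u3 = ~(0 | 0) = 1
u4 = ~(0 ^ 1) = 0
u5 = ~(1 & 0) = 1
u6 = ~(1 | 1) = 0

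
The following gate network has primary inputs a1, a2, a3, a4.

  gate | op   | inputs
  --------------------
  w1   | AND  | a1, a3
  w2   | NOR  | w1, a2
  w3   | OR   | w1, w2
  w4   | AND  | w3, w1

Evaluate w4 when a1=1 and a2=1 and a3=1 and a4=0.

1

w1 = 1 AND 1 = 1
w2 = 1 NOR 1 = 0
w3 = 1 OR 0 = 1
w4 = 1 AND 1 = 1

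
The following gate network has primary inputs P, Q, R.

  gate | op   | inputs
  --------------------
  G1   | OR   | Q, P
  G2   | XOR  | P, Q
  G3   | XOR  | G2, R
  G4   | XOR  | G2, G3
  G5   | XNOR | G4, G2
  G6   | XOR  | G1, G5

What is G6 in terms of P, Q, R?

(Q OR P) XOR (((P XOR Q) XOR ((P XOR Q) XOR R)) XNOR (P XOR Q))

G1 = Q OR P
G2 = P XOR Q
G3 = G2 XOR R = (P XOR Q) XOR R
G4 = G2 XOR G3 = (P XOR Q) XOR ((P XOR Q) XOR R)
G5 = G4 XNOR G2 = ((P XOR Q) XOR ((P XOR Q) XOR R)) XNOR (P XOR Q)
G6 = G1 XOR G5 = (Q OR P) XOR (((P XOR Q) XOR ((P XOR Q) XOR R)) XNOR (P XOR Q))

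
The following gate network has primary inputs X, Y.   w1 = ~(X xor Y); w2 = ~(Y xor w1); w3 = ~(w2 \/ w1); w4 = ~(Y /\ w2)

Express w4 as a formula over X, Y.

~(Y /\ (~(Y xor (~(X xor Y)))))

w1 = ~(X xor Y)
w2 = ~(Y xor w1) = ~(Y xor (~(X xor Y)))
w4 = ~(Y /\ w2) = ~(Y /\ (~(Y xor (~(X xor Y)))))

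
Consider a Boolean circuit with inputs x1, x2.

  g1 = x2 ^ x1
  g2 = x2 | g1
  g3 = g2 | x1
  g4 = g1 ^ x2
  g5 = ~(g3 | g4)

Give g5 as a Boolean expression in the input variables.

g1 = x2 ^ x1
g2 = x2 | g1 = x2 | (x2 ^ x1)
g3 = g2 | x1 = (x2 | (x2 ^ x1)) | x1
g4 = g1 ^ x2 = (x2 ^ x1) ^ x2
g5 = ~(g3 | g4) = ~(((x2 | (x2 ^ x1)) | x1) | ((x2 ^ x1) ^ x2))

~(((x2 | (x2 ^ x1)) | x1) | ((x2 ^ x1) ^ x2))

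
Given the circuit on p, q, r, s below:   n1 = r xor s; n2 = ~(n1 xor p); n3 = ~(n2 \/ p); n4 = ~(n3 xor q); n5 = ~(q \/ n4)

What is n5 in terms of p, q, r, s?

~(q \/ (~((~((~((r xor s) xor p)) \/ p)) xor q)))

n1 = r xor s
n2 = ~(n1 xor p) = ~((r xor s) xor p)
n3 = ~(n2 \/ p) = ~((~((r xor s) xor p)) \/ p)
n4 = ~(n3 xor q) = ~((~((~((r xor s) xor p)) \/ p)) xor q)
n5 = ~(q \/ n4) = ~(q \/ (~((~((~((r xor s) xor p)) \/ p)) xor q)))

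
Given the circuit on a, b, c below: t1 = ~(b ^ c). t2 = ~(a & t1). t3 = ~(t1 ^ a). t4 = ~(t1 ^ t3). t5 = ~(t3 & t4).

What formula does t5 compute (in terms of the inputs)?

t1 = ~(b ^ c)
t3 = ~(t1 ^ a) = ~((~(b ^ c)) ^ a)
t4 = ~(t1 ^ t3) = ~((~(b ^ c)) ^ (~((~(b ^ c)) ^ a)))
t5 = ~(t3 & t4) = ~((~((~(b ^ c)) ^ a)) & (~((~(b ^ c)) ^ (~((~(b ^ c)) ^ a)))))

~((~((~(b ^ c)) ^ a)) & (~((~(b ^ c)) ^ (~((~(b ^ c)) ^ a)))))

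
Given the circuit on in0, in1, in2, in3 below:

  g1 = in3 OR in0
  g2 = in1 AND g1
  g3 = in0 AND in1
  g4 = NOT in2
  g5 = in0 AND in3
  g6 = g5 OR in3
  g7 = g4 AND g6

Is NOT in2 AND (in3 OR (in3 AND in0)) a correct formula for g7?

Yes

g4 = NOT in2
g5 = in0 AND in3
g6 = g5 OR in3 = (in0 AND in3) OR in3
g7 = g4 AND g6 = NOT in2 AND ((in0 AND in3) OR in3)
At in0=0, in1=0, in2=0, in3=0: circuit gives 0, formula gives 0.
At in0=0, in1=0, in2=0, in3=1: circuit gives 1, formula gives 1.
Agrees on all 16 inputs.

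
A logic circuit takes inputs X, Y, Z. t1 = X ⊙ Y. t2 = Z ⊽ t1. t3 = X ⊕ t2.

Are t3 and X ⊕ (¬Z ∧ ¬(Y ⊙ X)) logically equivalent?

t1 = X ⊙ Y
t2 = Z ⊽ t1 = Z ⊽ (X ⊙ Y)
t3 = X ⊕ t2 = X ⊕ (Z ⊽ (X ⊙ Y))
At X=0, Y=0, Z=0: circuit gives 0, formula gives 0.
At X=0, Y=1, Z=0: circuit gives 1, formula gives 1.
Agrees on all 8 inputs.

Yes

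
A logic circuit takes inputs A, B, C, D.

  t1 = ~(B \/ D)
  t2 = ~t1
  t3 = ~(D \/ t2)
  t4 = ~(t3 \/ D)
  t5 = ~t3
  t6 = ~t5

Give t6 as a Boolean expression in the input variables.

~~(~(D \/ ~(~(B \/ D))))

t1 = ~(B \/ D)
t2 = ~t1 = ~(~(B \/ D))
t3 = ~(D \/ t2) = ~(D \/ ~(~(B \/ D)))
t5 = ~t3 = ~(~(D \/ ~(~(B \/ D))))
t6 = ~t5 = ~~(~(D \/ ~(~(B \/ D))))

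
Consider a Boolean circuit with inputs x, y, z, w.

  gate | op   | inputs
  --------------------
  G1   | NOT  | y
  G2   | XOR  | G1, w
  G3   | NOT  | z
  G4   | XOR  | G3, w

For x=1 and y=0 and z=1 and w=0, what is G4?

G3 = NOT 1 = 0
G4 = 0 XOR 0 = 0

0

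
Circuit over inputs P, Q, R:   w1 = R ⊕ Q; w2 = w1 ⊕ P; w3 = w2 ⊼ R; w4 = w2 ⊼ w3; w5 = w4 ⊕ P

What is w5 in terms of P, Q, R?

w1 = R ⊕ Q
w2 = w1 ⊕ P = (R ⊕ Q) ⊕ P
w3 = w2 ⊼ R = ((R ⊕ Q) ⊕ P) ⊼ R
w4 = w2 ⊼ w3 = ((R ⊕ Q) ⊕ P) ⊼ (((R ⊕ Q) ⊕ P) ⊼ R)
w5 = w4 ⊕ P = (((R ⊕ Q) ⊕ P) ⊼ (((R ⊕ Q) ⊕ P) ⊼ R)) ⊕ P

(((R ⊕ Q) ⊕ P) ⊼ (((R ⊕ Q) ⊕ P) ⊼ R)) ⊕ P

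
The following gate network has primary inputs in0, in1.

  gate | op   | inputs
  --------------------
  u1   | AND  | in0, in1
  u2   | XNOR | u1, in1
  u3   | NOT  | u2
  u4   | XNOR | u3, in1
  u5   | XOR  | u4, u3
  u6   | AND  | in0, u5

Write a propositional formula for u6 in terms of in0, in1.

in0 AND ((NOT ((in0 AND in1) XNOR in1) XNOR in1) XOR NOT ((in0 AND in1) XNOR in1))

u1 = in0 AND in1
u2 = u1 XNOR in1 = (in0 AND in1) XNOR in1
u3 = NOT u2 = NOT ((in0 AND in1) XNOR in1)
u4 = u3 XNOR in1 = NOT ((in0 AND in1) XNOR in1) XNOR in1
u5 = u4 XOR u3 = (NOT ((in0 AND in1) XNOR in1) XNOR in1) XOR NOT ((in0 AND in1) XNOR in1)
u6 = in0 AND u5 = in0 AND ((NOT ((in0 AND in1) XNOR in1) XNOR in1) XOR NOT ((in0 AND in1) XNOR in1))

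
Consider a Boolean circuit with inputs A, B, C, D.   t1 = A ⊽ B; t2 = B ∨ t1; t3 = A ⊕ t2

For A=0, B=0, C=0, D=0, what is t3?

1

t1 = 0 ⊽ 0 = 1
t2 = 0 ∨ 1 = 1
t3 = 0 ⊕ 1 = 1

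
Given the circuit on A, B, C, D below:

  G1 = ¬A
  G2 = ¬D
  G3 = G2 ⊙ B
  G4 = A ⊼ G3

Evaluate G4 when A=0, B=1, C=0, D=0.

G2 = ¬0 = 1
G3 = 1 ⊙ 1 = 1
G4 = 0 ⊼ 1 = 1

1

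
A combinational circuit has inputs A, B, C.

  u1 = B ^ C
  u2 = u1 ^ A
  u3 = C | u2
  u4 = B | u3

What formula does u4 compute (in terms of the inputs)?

B | (C | ((B ^ C) ^ A))

u1 = B ^ C
u2 = u1 ^ A = (B ^ C) ^ A
u3 = C | u2 = C | ((B ^ C) ^ A)
u4 = B | u3 = B | (C | ((B ^ C) ^ A))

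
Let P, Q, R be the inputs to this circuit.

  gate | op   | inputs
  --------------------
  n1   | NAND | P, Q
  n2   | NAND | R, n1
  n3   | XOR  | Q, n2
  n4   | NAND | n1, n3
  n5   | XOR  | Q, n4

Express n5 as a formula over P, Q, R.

Q XOR ((P NAND Q) NAND (Q XOR (R NAND (P NAND Q))))

n1 = P NAND Q
n2 = R NAND n1 = R NAND (P NAND Q)
n3 = Q XOR n2 = Q XOR (R NAND (P NAND Q))
n4 = n1 NAND n3 = (P NAND Q) NAND (Q XOR (R NAND (P NAND Q)))
n5 = Q XOR n4 = Q XOR ((P NAND Q) NAND (Q XOR (R NAND (P NAND Q))))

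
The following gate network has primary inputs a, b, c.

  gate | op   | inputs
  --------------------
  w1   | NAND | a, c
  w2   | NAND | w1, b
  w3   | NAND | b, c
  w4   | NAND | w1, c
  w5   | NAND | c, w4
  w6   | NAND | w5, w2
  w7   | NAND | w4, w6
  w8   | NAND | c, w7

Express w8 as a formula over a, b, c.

c NAND (((a NAND c) NAND c) NAND ((c NAND ((a NAND c) NAND c)) NAND ((a NAND c) NAND b)))

w1 = a NAND c
w2 = w1 NAND b = (a NAND c) NAND b
w4 = w1 NAND c = (a NAND c) NAND c
w5 = c NAND w4 = c NAND ((a NAND c) NAND c)
w6 = w5 NAND w2 = (c NAND ((a NAND c) NAND c)) NAND ((a NAND c) NAND b)
w7 = w4 NAND w6 = ((a NAND c) NAND c) NAND ((c NAND ((a NAND c) NAND c)) NAND ((a NAND c) NAND b))
w8 = c NAND w7 = c NAND (((a NAND c) NAND c) NAND ((c NAND ((a NAND c) NAND c)) NAND ((a NAND c) NAND b)))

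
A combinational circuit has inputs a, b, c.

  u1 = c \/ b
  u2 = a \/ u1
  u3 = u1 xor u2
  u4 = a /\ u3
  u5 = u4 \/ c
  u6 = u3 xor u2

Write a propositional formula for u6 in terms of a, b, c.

u1 = c \/ b
u2 = a \/ u1 = a \/ (c \/ b)
u3 = u1 xor u2 = (c \/ b) xor (a \/ (c \/ b))
u6 = u3 xor u2 = ((c \/ b) xor (a \/ (c \/ b))) xor (a \/ (c \/ b))

((c \/ b) xor (a \/ (c \/ b))) xor (a \/ (c \/ b))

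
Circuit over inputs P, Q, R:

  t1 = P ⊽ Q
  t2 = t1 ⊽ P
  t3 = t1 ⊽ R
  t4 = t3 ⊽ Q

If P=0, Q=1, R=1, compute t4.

0

t1 = 0 ⊽ 1 = 0
t3 = 0 ⊽ 1 = 0
t4 = 0 ⊽ 1 = 0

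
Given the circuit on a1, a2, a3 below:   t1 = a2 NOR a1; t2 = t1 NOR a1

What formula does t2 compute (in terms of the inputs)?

(a2 NOR a1) NOR a1

t1 = a2 NOR a1
t2 = t1 NOR a1 = (a2 NOR a1) NOR a1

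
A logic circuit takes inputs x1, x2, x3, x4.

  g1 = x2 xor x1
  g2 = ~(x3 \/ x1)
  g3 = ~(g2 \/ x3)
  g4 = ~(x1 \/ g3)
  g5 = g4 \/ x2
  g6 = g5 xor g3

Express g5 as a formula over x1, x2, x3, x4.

g2 = ~(x3 \/ x1)
g3 = ~(g2 \/ x3) = ~((~(x3 \/ x1)) \/ x3)
g4 = ~(x1 \/ g3) = ~(x1 \/ (~((~(x3 \/ x1)) \/ x3)))
g5 = g4 \/ x2 = (~(x1 \/ (~((~(x3 \/ x1)) \/ x3)))) \/ x2

(~(x1 \/ (~((~(x3 \/ x1)) \/ x3)))) \/ x2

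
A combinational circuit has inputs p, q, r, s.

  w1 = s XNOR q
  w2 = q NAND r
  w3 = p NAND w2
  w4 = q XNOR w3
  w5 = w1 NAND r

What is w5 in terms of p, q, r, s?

w1 = s XNOR q
w5 = w1 NAND r = (s XNOR q) NAND r

(s XNOR q) NAND r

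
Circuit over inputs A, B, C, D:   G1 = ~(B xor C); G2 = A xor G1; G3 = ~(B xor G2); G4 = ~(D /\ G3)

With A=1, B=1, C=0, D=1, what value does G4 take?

G1 = ~(1 xor 0) = 0
G2 = 1 xor 0 = 1
G3 = ~(1 xor 1) = 1
G4 = ~(1 /\ 1) = 0

0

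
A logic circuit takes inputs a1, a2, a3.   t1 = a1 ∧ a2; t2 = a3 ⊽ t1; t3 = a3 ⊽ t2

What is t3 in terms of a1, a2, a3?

t1 = a1 ∧ a2
t2 = a3 ⊽ t1 = a3 ⊽ (a1 ∧ a2)
t3 = a3 ⊽ t2 = a3 ⊽ (a3 ⊽ (a1 ∧ a2))

a3 ⊽ (a3 ⊽ (a1 ∧ a2))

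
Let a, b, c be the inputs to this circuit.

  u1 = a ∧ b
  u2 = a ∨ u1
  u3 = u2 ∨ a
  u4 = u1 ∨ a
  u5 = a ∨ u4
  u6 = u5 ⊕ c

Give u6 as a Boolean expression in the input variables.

(a ∨ ((a ∧ b) ∨ a)) ⊕ c

u1 = a ∧ b
u4 = u1 ∨ a = (a ∧ b) ∨ a
u5 = a ∨ u4 = a ∨ ((a ∧ b) ∨ a)
u6 = u5 ⊕ c = (a ∨ ((a ∧ b) ∨ a)) ⊕ c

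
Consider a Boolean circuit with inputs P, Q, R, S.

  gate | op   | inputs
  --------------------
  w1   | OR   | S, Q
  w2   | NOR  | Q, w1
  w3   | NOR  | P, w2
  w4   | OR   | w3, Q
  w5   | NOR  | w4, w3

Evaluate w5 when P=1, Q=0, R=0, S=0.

w1 = 0 OR 0 = 0
w2 = 0 NOR 0 = 1
w3 = 1 NOR 1 = 0
w4 = 0 OR 0 = 0
w5 = 0 NOR 0 = 1

1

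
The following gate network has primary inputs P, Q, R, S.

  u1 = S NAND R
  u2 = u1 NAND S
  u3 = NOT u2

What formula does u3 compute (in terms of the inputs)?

u1 = S NAND R
u2 = u1 NAND S = (S NAND R) NAND S
u3 = NOT u2 = NOT ((S NAND R) NAND S)

NOT ((S NAND R) NAND S)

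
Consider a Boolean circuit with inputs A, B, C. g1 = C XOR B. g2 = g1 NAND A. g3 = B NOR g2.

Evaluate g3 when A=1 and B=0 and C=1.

g1 = 1 XOR 0 = 1
g2 = 1 NAND 1 = 0
g3 = 0 NOR 0 = 1

1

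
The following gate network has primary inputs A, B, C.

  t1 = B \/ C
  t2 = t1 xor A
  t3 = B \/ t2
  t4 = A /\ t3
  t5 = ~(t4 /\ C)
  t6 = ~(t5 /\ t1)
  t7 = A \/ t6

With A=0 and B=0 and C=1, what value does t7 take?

0

t1 = 0 \/ 1 = 1
t2 = 1 xor 0 = 1
t3 = 0 \/ 1 = 1
t4 = 0 /\ 1 = 0
t5 = ~(0 /\ 1) = 1
t6 = ~(1 /\ 1) = 0
t7 = 0 \/ 0 = 0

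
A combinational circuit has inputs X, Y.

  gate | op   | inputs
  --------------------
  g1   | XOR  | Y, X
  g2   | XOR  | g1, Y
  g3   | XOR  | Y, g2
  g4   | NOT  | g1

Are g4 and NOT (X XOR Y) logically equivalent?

g1 = Y XOR X
g4 = NOT g1 = NOT (Y XOR X)
At X=0, Y=1: circuit gives 0, formula gives 0.
At X=0, Y=0: circuit gives 1, formula gives 1.
Agrees on all 4 inputs.

Yes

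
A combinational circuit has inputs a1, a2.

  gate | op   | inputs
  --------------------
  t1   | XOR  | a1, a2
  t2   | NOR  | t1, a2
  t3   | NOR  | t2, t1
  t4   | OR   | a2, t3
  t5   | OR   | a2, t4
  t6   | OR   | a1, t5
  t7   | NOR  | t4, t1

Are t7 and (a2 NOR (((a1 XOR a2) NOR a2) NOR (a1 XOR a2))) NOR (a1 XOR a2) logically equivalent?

No

t1 = a1 XOR a2
t2 = t1 NOR a2 = (a1 XOR a2) NOR a2
t3 = t2 NOR t1 = ((a1 XOR a2) NOR a2) NOR (a1 XOR a2)
t4 = a2 OR t3 = a2 OR (((a1 XOR a2) NOR a2) NOR (a1 XOR a2))
t7 = t4 NOR t1 = (a2 OR (((a1 XOR a2) NOR a2) NOR (a1 XOR a2))) NOR (a1 XOR a2)
At a1=0, a2=0: circuit gives 1, formula gives 0.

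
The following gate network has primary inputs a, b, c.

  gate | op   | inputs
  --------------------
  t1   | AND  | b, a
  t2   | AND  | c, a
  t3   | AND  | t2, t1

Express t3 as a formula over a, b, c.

t1 = b AND a
t2 = c AND a
t3 = t2 AND t1 = (c AND a) AND (b AND a)

(c AND a) AND (b AND a)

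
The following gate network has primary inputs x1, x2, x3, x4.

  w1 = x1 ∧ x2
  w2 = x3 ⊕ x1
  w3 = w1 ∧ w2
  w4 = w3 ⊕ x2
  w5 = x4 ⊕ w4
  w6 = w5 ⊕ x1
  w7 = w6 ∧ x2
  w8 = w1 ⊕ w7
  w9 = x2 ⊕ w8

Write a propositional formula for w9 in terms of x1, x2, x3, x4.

x2 ⊕ ((x1 ∧ x2) ⊕ (((x4 ⊕ (((x1 ∧ x2) ∧ (x3 ⊕ x1)) ⊕ x2)) ⊕ x1) ∧ x2))

w1 = x1 ∧ x2
w2 = x3 ⊕ x1
w3 = w1 ∧ w2 = (x1 ∧ x2) ∧ (x3 ⊕ x1)
w4 = w3 ⊕ x2 = ((x1 ∧ x2) ∧ (x3 ⊕ x1)) ⊕ x2
w5 = x4 ⊕ w4 = x4 ⊕ (((x1 ∧ x2) ∧ (x3 ⊕ x1)) ⊕ x2)
w6 = w5 ⊕ x1 = (x4 ⊕ (((x1 ∧ x2) ∧ (x3 ⊕ x1)) ⊕ x2)) ⊕ x1
w7 = w6 ∧ x2 = ((x4 ⊕ (((x1 ∧ x2) ∧ (x3 ⊕ x1)) ⊕ x2)) ⊕ x1) ∧ x2
w8 = w1 ⊕ w7 = (x1 ∧ x2) ⊕ (((x4 ⊕ (((x1 ∧ x2) ∧ (x3 ⊕ x1)) ⊕ x2)) ⊕ x1) ∧ x2)
w9 = x2 ⊕ w8 = x2 ⊕ ((x1 ∧ x2) ⊕ (((x4 ⊕ (((x1 ∧ x2) ∧ (x3 ⊕ x1)) ⊕ x2)) ⊕ x1) ∧ x2))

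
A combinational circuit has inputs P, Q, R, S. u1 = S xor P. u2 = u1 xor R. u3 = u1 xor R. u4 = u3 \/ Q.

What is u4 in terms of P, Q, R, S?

u1 = S xor P
u3 = u1 xor R = (S xor P) xor R
u4 = u3 \/ Q = ((S xor P) xor R) \/ Q

((S xor P) xor R) \/ Q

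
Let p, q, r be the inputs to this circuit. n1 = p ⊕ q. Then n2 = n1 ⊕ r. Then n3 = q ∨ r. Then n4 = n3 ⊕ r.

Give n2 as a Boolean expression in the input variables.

n1 = p ⊕ q
n2 = n1 ⊕ r = (p ⊕ q) ⊕ r

(p ⊕ q) ⊕ r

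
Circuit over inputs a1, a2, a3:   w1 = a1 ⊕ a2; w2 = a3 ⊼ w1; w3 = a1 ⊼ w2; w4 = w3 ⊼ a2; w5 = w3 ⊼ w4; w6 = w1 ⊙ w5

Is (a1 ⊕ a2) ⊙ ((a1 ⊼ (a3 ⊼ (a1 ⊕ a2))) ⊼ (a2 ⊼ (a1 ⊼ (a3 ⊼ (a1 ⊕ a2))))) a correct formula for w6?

Yes

w1 = a1 ⊕ a2
w2 = a3 ⊼ w1 = a3 ⊼ (a1 ⊕ a2)
w3 = a1 ⊼ w2 = a1 ⊼ (a3 ⊼ (a1 ⊕ a2))
w4 = w3 ⊼ a2 = (a1 ⊼ (a3 ⊼ (a1 ⊕ a2))) ⊼ a2
w5 = w3 ⊼ w4 = (a1 ⊼ (a3 ⊼ (a1 ⊕ a2))) ⊼ ((a1 ⊼ (a3 ⊼ (a1 ⊕ a2))) ⊼ a2)
w6 = w1 ⊙ w5 = (a1 ⊕ a2) ⊙ ((a1 ⊼ (a3 ⊼ (a1 ⊕ a2))) ⊼ ((a1 ⊼ (a3 ⊼ (a1 ⊕ a2))) ⊼ a2))
At a1=1, a2=0, a3=1: circuit gives 0, formula gives 0.
At a1=0, a2=0, a3=0: circuit gives 1, formula gives 1.
Agrees on all 8 inputs.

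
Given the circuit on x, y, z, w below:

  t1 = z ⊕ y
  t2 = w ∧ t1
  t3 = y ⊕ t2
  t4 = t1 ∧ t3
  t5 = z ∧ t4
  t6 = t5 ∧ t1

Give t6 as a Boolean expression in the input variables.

(z ∧ ((z ⊕ y) ∧ (y ⊕ (w ∧ (z ⊕ y))))) ∧ (z ⊕ y)

t1 = z ⊕ y
t2 = w ∧ t1 = w ∧ (z ⊕ y)
t3 = y ⊕ t2 = y ⊕ (w ∧ (z ⊕ y))
t4 = t1 ∧ t3 = (z ⊕ y) ∧ (y ⊕ (w ∧ (z ⊕ y)))
t5 = z ∧ t4 = z ∧ ((z ⊕ y) ∧ (y ⊕ (w ∧ (z ⊕ y))))
t6 = t5 ∧ t1 = (z ∧ ((z ⊕ y) ∧ (y ⊕ (w ∧ (z ⊕ y))))) ∧ (z ⊕ y)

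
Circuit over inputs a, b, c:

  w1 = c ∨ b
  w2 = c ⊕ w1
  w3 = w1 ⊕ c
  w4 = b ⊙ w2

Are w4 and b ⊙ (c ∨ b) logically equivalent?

w1 = c ∨ b
w2 = c ⊕ w1 = c ⊕ (c ∨ b)
w4 = b ⊙ w2 = b ⊙ (c ⊕ (c ∨ b))
At a=0, b=0, c=1: circuit gives 1, formula gives 0.

No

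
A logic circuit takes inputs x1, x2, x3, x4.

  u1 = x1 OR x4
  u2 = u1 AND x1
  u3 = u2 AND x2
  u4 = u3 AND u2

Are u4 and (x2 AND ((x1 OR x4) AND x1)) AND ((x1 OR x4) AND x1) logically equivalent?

u1 = x1 OR x4
u2 = u1 AND x1 = (x1 OR x4) AND x1
u3 = u2 AND x2 = ((x1 OR x4) AND x1) AND x2
u4 = u3 AND u2 = (((x1 OR x4) AND x1) AND x2) AND ((x1 OR x4) AND x1)
At x1=0, x2=0, x3=0, x4=0: circuit gives 0, formula gives 0.
At x1=1, x2=1, x3=0, x4=0: circuit gives 1, formula gives 1.
Agrees on all 16 inputs.

Yes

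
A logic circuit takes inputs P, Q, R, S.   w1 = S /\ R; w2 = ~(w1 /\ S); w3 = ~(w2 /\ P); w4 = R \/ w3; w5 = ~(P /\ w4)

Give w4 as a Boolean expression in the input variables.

R \/ (~((~((S /\ R) /\ S)) /\ P))

w1 = S /\ R
w2 = ~(w1 /\ S) = ~((S /\ R) /\ S)
w3 = ~(w2 /\ P) = ~((~((S /\ R) /\ S)) /\ P)
w4 = R \/ w3 = R \/ (~((~((S /\ R) /\ S)) /\ P))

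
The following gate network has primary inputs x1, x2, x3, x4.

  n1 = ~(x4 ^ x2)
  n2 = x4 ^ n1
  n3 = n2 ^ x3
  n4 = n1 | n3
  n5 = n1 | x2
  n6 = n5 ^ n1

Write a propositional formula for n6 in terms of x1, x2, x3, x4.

((~(x4 ^ x2)) | x2) ^ (~(x4 ^ x2))

n1 = ~(x4 ^ x2)
n5 = n1 | x2 = (~(x4 ^ x2)) | x2
n6 = n5 ^ n1 = ((~(x4 ^ x2)) | x2) ^ (~(x4 ^ x2))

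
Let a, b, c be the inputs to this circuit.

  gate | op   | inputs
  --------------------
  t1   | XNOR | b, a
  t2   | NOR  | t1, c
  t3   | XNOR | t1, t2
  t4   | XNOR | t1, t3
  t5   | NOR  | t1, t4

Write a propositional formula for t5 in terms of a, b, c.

t1 = b XNOR a
t2 = t1 NOR c = (b XNOR a) NOR c
t3 = t1 XNOR t2 = (b XNOR a) XNOR ((b XNOR a) NOR c)
t4 = t1 XNOR t3 = (b XNOR a) XNOR ((b XNOR a) XNOR ((b XNOR a) NOR c))
t5 = t1 NOR t4 = (b XNOR a) NOR ((b XNOR a) XNOR ((b XNOR a) XNOR ((b XNOR a) NOR c)))

(b XNOR a) NOR ((b XNOR a) XNOR ((b XNOR a) XNOR ((b XNOR a) NOR c)))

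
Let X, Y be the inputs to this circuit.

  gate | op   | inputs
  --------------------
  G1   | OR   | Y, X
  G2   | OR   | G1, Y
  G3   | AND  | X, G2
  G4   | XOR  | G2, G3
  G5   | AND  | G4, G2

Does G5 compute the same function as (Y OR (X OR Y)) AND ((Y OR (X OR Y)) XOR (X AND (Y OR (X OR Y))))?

Yes

G1 = Y OR X
G2 = G1 OR Y = (Y OR X) OR Y
G3 = X AND G2 = X AND ((Y OR X) OR Y)
G4 = G2 XOR G3 = ((Y OR X) OR Y) XOR (X AND ((Y OR X) OR Y))
G5 = G4 AND G2 = (((Y OR X) OR Y) XOR (X AND ((Y OR X) OR Y))) AND ((Y OR X) OR Y)
At X=0, Y=0: circuit gives 0, formula gives 0.
At X=0, Y=1: circuit gives 1, formula gives 1.
Agrees on all 4 inputs.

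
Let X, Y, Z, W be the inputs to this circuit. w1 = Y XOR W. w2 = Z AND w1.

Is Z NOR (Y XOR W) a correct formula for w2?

No

w1 = Y XOR W
w2 = Z AND w1 = Z AND (Y XOR W)
At X=0, Y=0, Z=0, W=0: circuit gives 0, formula gives 1.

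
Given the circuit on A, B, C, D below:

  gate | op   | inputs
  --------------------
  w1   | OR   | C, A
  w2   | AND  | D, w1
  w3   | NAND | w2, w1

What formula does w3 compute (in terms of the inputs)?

(D AND (C OR A)) NAND (C OR A)

w1 = C OR A
w2 = D AND w1 = D AND (C OR A)
w3 = w2 NAND w1 = (D AND (C OR A)) NAND (C OR A)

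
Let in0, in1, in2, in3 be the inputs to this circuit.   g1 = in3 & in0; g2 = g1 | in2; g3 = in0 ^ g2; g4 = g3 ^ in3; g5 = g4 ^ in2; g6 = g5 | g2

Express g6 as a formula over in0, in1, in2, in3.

g1 = in3 & in0
g2 = g1 | in2 = (in3 & in0) | in2
g3 = in0 ^ g2 = in0 ^ ((in3 & in0) | in2)
g4 = g3 ^ in3 = (in0 ^ ((in3 & in0) | in2)) ^ in3
g5 = g4 ^ in2 = ((in0 ^ ((in3 & in0) | in2)) ^ in3) ^ in2
g6 = g5 | g2 = (((in0 ^ ((in3 & in0) | in2)) ^ in3) ^ in2) | ((in3 & in0) | in2)

(((in0 ^ ((in3 & in0) | in2)) ^ in3) ^ in2) | ((in3 & in0) | in2)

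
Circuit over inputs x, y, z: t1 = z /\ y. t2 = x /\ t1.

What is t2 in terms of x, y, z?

t1 = z /\ y
t2 = x /\ t1 = x /\ (z /\ y)

x /\ (z /\ y)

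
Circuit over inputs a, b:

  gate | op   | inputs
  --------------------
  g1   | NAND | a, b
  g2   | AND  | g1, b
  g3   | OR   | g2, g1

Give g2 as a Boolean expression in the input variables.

(a NAND b) AND b

g1 = a NAND b
g2 = g1 AND b = (a NAND b) AND b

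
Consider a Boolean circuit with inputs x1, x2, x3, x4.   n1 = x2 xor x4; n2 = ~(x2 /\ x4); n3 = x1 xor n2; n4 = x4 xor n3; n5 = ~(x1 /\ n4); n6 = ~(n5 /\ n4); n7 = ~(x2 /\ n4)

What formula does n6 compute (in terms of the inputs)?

~((~(x1 /\ (x4 xor (x1 xor (~(x2 /\ x4)))))) /\ (x4 xor (x1 xor (~(x2 /\ x4)))))

n2 = ~(x2 /\ x4)
n3 = x1 xor n2 = x1 xor (~(x2 /\ x4))
n4 = x4 xor n3 = x4 xor (x1 xor (~(x2 /\ x4)))
n5 = ~(x1 /\ n4) = ~(x1 /\ (x4 xor (x1 xor (~(x2 /\ x4)))))
n6 = ~(n5 /\ n4) = ~((~(x1 /\ (x4 xor (x1 xor (~(x2 /\ x4)))))) /\ (x4 xor (x1 xor (~(x2 /\ x4)))))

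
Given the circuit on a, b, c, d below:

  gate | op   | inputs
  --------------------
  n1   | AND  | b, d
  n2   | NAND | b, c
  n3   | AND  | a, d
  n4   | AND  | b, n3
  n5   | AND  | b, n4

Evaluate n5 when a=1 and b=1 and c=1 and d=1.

n3 = 1 AND 1 = 1
n4 = 1 AND 1 = 1
n5 = 1 AND 1 = 1

1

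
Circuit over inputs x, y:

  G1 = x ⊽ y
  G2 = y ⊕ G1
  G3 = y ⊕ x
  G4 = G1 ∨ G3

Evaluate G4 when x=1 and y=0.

1

G1 = 1 ⊽ 0 = 0
G3 = 0 ⊕ 1 = 1
G4 = 0 ∨ 1 = 1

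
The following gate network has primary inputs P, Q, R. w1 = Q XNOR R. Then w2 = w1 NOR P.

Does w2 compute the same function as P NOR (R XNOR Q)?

Yes

w1 = Q XNOR R
w2 = w1 NOR P = (Q XNOR R) NOR P
At P=0, Q=0, R=0: circuit gives 0, formula gives 0.
At P=0, Q=0, R=1: circuit gives 1, formula gives 1.
Agrees on all 8 inputs.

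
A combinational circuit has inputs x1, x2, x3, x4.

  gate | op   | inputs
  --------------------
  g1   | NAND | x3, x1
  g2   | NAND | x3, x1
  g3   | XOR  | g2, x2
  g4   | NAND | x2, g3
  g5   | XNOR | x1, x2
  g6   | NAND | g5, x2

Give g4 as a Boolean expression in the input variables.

x2 NAND ((x3 NAND x1) XOR x2)

g2 = x3 NAND x1
g3 = g2 XOR x2 = (x3 NAND x1) XOR x2
g4 = x2 NAND g3 = x2 NAND ((x3 NAND x1) XOR x2)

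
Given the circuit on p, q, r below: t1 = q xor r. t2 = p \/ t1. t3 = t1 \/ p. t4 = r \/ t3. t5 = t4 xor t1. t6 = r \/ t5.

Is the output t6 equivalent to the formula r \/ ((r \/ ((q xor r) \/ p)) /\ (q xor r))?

No

t1 = q xor r
t3 = t1 \/ p = (q xor r) \/ p
t4 = r \/ t3 = r \/ ((q xor r) \/ p)
t5 = t4 xor t1 = (r \/ ((q xor r) \/ p)) xor (q xor r)
t6 = r \/ t5 = r \/ ((r \/ ((q xor r) \/ p)) xor (q xor r))
At p=0, q=1, r=0: circuit gives 0, formula gives 1.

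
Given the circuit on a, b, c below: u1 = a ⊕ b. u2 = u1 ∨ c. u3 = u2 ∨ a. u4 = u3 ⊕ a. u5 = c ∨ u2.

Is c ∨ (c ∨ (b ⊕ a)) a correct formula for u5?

Yes

u1 = a ⊕ b
u2 = u1 ∨ c = (a ⊕ b) ∨ c
u5 = c ∨ u2 = c ∨ ((a ⊕ b) ∨ c)
At a=0, b=0, c=0: circuit gives 0, formula gives 0.
At a=0, b=0, c=1: circuit gives 1, formula gives 1.
Agrees on all 8 inputs.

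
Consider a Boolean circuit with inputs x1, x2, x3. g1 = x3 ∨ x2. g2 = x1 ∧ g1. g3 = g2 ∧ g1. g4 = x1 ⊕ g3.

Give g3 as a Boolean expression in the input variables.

g1 = x3 ∨ x2
g2 = x1 ∧ g1 = x1 ∧ (x3 ∨ x2)
g3 = g2 ∧ g1 = (x1 ∧ (x3 ∨ x2)) ∧ (x3 ∨ x2)

(x1 ∧ (x3 ∨ x2)) ∧ (x3 ∨ x2)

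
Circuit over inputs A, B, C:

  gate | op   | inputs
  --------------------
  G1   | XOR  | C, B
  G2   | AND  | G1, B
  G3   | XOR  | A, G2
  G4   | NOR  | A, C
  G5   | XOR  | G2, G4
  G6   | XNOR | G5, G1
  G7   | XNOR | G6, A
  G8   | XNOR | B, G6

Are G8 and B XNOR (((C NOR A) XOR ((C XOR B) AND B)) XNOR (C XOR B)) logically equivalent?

G1 = C XOR B
G2 = G1 AND B = (C XOR B) AND B
G4 = A NOR C
G5 = G2 XOR G4 = ((C XOR B) AND B) XOR (A NOR C)
G6 = G5 XNOR G1 = (((C XOR B) AND B) XOR (A NOR C)) XNOR (C XOR B)
G8 = B XNOR G6 = B XNOR ((((C XOR B) AND B) XOR (A NOR C)) XNOR (C XOR B))
At A=0, B=1, C=0: circuit gives 0, formula gives 0.
At A=0, B=0, C=0: circuit gives 1, formula gives 1.
Agrees on all 8 inputs.

Yes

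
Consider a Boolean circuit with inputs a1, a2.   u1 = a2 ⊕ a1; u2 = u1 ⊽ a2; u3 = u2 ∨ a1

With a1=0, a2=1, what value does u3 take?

u1 = 1 ⊕ 0 = 1
u2 = 1 ⊽ 1 = 0
u3 = 0 ∨ 0 = 0

0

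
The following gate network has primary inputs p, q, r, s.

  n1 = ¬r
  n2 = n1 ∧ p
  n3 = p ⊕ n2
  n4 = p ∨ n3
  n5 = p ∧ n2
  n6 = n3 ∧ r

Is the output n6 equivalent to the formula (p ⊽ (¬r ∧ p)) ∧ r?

n1 = ¬r
n2 = n1 ∧ p = ¬r ∧ p
n3 = p ⊕ n2 = p ⊕ (¬r ∧ p)
n6 = n3 ∧ r = (p ⊕ (¬r ∧ p)) ∧ r
At p=0, q=0, r=1, s=0: circuit gives 0, formula gives 1.

No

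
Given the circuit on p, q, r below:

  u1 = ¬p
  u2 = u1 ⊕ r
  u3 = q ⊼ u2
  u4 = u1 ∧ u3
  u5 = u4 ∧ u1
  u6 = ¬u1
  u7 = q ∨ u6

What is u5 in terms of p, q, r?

u1 = ¬p
u2 = u1 ⊕ r = ¬p ⊕ r
u3 = q ⊼ u2 = q ⊼ (¬p ⊕ r)
u4 = u1 ∧ u3 = ¬p ∧ (q ⊼ (¬p ⊕ r))
u5 = u4 ∧ u1 = (¬p ∧ (q ⊼ (¬p ⊕ r))) ∧ ¬p

(¬p ∧ (q ⊼ (¬p ⊕ r))) ∧ ¬p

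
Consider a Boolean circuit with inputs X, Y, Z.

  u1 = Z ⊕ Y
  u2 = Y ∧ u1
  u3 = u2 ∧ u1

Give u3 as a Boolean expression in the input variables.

u1 = Z ⊕ Y
u2 = Y ∧ u1 = Y ∧ (Z ⊕ Y)
u3 = u2 ∧ u1 = (Y ∧ (Z ⊕ Y)) ∧ (Z ⊕ Y)

(Y ∧ (Z ⊕ Y)) ∧ (Z ⊕ Y)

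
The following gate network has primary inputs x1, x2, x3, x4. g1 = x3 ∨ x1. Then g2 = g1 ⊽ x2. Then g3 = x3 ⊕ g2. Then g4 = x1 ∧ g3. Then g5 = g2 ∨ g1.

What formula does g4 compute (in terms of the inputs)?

x1 ∧ (x3 ⊕ ((x3 ∨ x1) ⊽ x2))

g1 = x3 ∨ x1
g2 = g1 ⊽ x2 = (x3 ∨ x1) ⊽ x2
g3 = x3 ⊕ g2 = x3 ⊕ ((x3 ∨ x1) ⊽ x2)
g4 = x1 ∧ g3 = x1 ∧ (x3 ⊕ ((x3 ∨ x1) ⊽ x2))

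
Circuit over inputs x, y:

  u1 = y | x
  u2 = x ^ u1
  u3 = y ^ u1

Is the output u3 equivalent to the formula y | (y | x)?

No

u1 = y | x
u3 = y ^ u1 = y ^ (y | x)
At x=0, y=1: circuit gives 0, formula gives 1.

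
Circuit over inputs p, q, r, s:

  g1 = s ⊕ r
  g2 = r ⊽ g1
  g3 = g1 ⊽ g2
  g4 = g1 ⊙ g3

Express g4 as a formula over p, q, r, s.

(s ⊕ r) ⊙ ((s ⊕ r) ⊽ (r ⊽ (s ⊕ r)))

g1 = s ⊕ r
g2 = r ⊽ g1 = r ⊽ (s ⊕ r)
g3 = g1 ⊽ g2 = (s ⊕ r) ⊽ (r ⊽ (s ⊕ r))
g4 = g1 ⊙ g3 = (s ⊕ r) ⊙ ((s ⊕ r) ⊽ (r ⊽ (s ⊕ r)))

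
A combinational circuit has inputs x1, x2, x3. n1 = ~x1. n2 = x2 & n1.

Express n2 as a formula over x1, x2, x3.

n1 = ~x1
n2 = x2 & n1 = x2 & ~x1

x2 & ~x1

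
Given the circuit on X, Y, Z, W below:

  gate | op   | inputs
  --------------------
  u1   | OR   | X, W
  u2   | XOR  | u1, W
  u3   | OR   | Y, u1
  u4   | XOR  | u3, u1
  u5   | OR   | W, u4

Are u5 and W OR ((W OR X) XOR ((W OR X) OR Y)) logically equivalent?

Yes

u1 = X OR W
u3 = Y OR u1 = Y OR (X OR W)
u4 = u3 XOR u1 = (Y OR (X OR W)) XOR (X OR W)
u5 = W OR u4 = W OR ((Y OR (X OR W)) XOR (X OR W))
At X=0, Y=0, Z=0, W=0: circuit gives 0, formula gives 0.
At X=0, Y=0, Z=0, W=1: circuit gives 1, formula gives 1.
Agrees on all 16 inputs.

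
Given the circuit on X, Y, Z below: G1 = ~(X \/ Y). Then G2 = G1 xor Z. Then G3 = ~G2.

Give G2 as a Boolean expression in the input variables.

G1 = ~(X \/ Y)
G2 = G1 xor Z = (~(X \/ Y)) xor Z

(~(X \/ Y)) xor Z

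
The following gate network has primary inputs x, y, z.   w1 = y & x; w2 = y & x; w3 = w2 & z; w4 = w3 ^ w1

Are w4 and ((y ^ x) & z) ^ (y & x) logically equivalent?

No

w1 = y & x
w2 = y & x
w3 = w2 & z = (y & x) & z
w4 = w3 ^ w1 = ((y & x) & z) ^ (y & x)
At x=0, y=1, z=1: circuit gives 0, formula gives 1.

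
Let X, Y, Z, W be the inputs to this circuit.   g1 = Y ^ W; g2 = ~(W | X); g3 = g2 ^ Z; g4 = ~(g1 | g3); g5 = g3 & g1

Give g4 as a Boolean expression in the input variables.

g1 = Y ^ W
g2 = ~(W | X)
g3 = g2 ^ Z = (~(W | X)) ^ Z
g4 = ~(g1 | g3) = ~((Y ^ W) | ((~(W | X)) ^ Z))

~((Y ^ W) | ((~(W | X)) ^ Z))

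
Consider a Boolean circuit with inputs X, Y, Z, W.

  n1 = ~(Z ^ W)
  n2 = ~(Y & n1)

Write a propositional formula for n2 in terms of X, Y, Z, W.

~(Y & (~(Z ^ W)))

n1 = ~(Z ^ W)
n2 = ~(Y & n1) = ~(Y & (~(Z ^ W)))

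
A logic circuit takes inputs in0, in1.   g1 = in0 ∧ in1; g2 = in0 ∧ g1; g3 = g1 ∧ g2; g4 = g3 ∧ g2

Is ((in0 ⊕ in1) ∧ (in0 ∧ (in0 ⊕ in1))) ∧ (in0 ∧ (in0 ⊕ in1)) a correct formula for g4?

No

g1 = in0 ∧ in1
g2 = in0 ∧ g1 = in0 ∧ (in0 ∧ in1)
g3 = g1 ∧ g2 = (in0 ∧ in1) ∧ (in0 ∧ (in0 ∧ in1))
g4 = g3 ∧ g2 = ((in0 ∧ in1) ∧ (in0 ∧ (in0 ∧ in1))) ∧ (in0 ∧ (in0 ∧ in1))
At in0=1, in1=0: circuit gives 0, formula gives 1.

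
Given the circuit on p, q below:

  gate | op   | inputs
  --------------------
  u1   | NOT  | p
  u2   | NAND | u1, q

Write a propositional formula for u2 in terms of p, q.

NOT p NAND q

u1 = NOT p
u2 = u1 NAND q = NOT p NAND q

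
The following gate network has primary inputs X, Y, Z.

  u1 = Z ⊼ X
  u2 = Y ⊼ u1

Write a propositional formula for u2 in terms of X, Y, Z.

u1 = Z ⊼ X
u2 = Y ⊼ u1 = Y ⊼ (Z ⊼ X)

Y ⊼ (Z ⊼ X)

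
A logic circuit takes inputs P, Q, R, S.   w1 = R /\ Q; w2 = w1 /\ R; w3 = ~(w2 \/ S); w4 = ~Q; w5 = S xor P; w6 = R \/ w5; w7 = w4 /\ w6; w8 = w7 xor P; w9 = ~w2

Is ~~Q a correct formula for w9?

No

w1 = R /\ Q
w2 = w1 /\ R = (R /\ Q) /\ R
w9 = ~w2 = ~((R /\ Q) /\ R)
At P=0, Q=0, R=0, S=0: circuit gives 1, formula gives 0.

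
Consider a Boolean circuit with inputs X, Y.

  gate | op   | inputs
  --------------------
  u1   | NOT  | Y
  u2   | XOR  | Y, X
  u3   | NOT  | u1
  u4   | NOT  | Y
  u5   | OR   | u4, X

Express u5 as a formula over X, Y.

u4 = NOT Y
u5 = u4 OR X = NOT Y OR X

NOT Y OR X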